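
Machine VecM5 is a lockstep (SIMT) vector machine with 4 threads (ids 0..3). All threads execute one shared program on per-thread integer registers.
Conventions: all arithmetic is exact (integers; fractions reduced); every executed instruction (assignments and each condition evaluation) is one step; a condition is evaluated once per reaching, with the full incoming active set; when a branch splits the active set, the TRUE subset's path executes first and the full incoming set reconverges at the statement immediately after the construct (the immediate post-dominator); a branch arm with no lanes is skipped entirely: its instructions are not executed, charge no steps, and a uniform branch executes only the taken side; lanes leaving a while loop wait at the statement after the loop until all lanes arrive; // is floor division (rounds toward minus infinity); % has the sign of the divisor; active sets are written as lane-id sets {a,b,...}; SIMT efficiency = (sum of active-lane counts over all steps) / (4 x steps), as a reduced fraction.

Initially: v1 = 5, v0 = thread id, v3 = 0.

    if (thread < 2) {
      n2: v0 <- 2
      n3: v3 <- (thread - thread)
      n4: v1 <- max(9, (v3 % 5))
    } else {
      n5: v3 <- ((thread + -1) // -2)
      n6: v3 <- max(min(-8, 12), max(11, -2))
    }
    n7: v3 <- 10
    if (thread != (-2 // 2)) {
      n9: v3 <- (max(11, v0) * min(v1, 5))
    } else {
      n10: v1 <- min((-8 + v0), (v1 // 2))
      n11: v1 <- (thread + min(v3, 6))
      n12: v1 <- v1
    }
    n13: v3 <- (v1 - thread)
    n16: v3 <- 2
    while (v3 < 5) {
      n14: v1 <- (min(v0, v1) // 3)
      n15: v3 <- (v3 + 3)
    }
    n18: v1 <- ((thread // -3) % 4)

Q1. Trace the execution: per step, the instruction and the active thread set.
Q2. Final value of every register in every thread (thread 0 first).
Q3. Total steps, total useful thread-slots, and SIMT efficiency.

step 0: eval (thread < 2)            {0,1,2,3}
step 1: v0 <- 2                      {0,1}
step 2: v3 <- (thread - thread)      {0,1}
step 3: v1 <- max(9, (v3 % 5))       {0,1}
step 4: v3 <- ((thread + -1) // -2)  {2,3}
step 5: v3 <- max(min(-8, 12), max(11, -2)) {2,3}
step 6: v3 <- 10                     {0,1,2,3}
step 7: eval (thread != (-2 // 2))   {0,1,2,3}
step 8: v3 <- (max(11, v0) * min(v1, 5)) {0,1,2,3}
step 9: v3 <- (v1 - thread)          {0,1,2,3}
step 10: v3 <- 2                      {0,1,2,3}
step 11: eval (v3 < 5)                {0,1,2,3}
step 12: v1 <- (min(v0, v1) // 3)     {0,1,2,3}
step 13: v3 <- (v3 + 3)               {0,1,2,3}
step 14: eval (v3 < 5)                {0,1,2,3}
step 15: v1 <- ((thread // -3) % 4)   {0,1,2,3}

Answer: 16 steps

v1: 0,3,3,3
v0: 2,2,2,3
v3: 5,5,5,5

steps = 16; useful = 54; efficiency = 54/64 = 27/32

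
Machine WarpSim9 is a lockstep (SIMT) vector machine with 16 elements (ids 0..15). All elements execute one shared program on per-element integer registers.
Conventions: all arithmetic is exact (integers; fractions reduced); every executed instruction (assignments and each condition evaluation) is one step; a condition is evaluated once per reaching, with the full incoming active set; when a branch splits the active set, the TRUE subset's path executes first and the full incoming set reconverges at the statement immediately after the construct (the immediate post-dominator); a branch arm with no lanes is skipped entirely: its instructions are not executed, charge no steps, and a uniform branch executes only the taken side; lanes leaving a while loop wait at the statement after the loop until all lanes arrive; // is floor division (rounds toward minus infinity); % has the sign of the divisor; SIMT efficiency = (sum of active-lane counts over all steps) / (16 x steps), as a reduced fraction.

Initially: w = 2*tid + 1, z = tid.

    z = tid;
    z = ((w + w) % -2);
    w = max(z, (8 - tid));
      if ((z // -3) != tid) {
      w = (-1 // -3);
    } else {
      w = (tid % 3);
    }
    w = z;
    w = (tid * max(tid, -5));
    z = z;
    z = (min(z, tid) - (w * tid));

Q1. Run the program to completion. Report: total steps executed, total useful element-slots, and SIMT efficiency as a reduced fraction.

Answer: 10 steps, 144 useful, 9/10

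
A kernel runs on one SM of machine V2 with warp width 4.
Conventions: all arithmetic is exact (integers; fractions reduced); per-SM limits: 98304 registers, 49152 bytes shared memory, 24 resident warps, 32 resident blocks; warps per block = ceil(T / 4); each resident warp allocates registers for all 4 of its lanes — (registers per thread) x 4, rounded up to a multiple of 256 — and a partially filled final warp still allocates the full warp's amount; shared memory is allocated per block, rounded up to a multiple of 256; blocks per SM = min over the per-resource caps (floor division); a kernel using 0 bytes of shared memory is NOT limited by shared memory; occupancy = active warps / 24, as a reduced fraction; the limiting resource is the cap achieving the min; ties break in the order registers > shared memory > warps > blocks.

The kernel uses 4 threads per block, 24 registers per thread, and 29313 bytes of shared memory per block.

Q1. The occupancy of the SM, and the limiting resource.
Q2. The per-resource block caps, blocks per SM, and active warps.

Answer: occupancy 1/24, limited by shared memory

registers: 384 blocks
shared memory: 1 block
warps: 24 blocks
blocks: 32 blocks

Answer: 1 block, 1 active warp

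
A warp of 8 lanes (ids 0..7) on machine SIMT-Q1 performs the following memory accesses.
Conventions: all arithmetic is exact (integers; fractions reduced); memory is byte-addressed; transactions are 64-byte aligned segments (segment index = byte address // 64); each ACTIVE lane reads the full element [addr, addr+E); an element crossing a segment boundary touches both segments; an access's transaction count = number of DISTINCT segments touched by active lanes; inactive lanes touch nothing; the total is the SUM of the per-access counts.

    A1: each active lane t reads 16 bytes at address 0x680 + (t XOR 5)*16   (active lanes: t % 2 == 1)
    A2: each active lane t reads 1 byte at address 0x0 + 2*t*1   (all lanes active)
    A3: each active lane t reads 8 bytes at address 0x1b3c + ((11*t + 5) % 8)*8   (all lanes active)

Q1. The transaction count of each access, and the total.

A1: 2 transactions
A2: 1 transaction
A3: 2 transactions

Answer: 2,1,2; total 5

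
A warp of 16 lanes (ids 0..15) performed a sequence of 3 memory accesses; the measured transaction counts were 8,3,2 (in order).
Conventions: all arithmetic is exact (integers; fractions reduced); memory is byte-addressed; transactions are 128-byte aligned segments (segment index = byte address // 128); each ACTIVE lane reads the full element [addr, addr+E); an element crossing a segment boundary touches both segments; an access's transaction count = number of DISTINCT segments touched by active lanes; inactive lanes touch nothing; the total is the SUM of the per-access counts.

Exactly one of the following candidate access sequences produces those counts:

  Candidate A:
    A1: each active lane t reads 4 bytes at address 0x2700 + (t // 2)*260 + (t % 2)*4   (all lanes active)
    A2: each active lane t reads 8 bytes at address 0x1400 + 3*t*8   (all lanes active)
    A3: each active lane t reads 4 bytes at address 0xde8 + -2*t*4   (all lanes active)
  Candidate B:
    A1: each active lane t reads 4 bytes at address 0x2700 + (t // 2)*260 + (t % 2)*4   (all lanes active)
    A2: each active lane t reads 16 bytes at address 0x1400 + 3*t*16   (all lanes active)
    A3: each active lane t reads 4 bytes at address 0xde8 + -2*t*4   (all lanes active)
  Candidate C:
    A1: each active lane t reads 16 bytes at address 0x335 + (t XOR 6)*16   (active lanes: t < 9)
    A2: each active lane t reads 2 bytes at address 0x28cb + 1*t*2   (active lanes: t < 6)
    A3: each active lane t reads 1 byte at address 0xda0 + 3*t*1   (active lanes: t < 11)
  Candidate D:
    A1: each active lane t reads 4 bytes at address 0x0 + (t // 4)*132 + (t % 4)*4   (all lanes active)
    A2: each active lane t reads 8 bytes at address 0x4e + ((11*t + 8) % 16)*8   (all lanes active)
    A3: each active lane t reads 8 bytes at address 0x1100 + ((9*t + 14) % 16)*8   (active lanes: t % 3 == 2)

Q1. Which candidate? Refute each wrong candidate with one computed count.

B: A2 gives 6 transactions, not 3
C: A1 gives 3 transactions, not 8
D: A1 gives 4 transactions, not 8
A: all counts match (8,3,2)

Answer: A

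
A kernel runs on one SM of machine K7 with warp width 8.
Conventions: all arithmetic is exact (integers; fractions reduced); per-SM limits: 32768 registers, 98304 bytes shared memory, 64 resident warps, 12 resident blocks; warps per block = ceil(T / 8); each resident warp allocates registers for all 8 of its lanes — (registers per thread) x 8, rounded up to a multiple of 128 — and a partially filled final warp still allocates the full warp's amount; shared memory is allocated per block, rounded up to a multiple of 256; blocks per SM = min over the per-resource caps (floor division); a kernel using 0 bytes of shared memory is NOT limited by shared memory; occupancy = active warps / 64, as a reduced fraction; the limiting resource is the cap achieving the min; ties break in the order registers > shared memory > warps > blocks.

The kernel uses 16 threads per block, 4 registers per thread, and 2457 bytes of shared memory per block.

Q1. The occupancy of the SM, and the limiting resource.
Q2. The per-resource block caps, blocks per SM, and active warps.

Answer: occupancy 3/8, limited by blocks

registers: 128 blocks
shared memory: 38 blocks
warps: 32 blocks
blocks: 12 blocks

Answer: 12 blocks, 24 active warps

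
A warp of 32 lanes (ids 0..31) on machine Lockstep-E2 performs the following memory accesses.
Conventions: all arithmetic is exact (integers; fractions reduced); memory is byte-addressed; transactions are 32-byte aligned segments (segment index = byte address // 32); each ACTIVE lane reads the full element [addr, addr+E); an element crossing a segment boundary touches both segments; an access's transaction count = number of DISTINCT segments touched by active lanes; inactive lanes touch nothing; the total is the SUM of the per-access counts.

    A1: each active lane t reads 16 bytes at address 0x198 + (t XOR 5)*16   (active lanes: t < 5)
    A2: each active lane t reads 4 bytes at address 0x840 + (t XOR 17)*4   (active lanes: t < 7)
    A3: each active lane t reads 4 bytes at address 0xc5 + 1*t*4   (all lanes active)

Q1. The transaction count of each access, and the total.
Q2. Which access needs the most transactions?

A1: 4 transactions
A2: 1 transaction
A3: 5 transactions

Answer: 4,1,5; total 10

Answer: A3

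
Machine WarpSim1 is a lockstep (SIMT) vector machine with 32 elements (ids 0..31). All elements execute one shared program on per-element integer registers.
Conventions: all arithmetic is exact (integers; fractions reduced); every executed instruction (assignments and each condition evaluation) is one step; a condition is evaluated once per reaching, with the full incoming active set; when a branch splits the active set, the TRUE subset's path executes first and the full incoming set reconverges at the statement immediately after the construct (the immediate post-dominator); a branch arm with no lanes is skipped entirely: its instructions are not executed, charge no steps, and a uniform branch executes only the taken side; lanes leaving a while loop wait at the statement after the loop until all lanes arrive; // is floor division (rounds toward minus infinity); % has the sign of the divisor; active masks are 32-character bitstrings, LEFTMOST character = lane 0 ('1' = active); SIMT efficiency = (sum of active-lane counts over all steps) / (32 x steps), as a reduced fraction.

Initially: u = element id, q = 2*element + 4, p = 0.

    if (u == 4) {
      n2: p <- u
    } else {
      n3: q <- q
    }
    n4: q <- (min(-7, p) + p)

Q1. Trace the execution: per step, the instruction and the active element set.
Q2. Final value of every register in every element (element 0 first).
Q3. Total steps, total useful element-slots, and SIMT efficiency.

step 0: eval (u == 4)                11111111111111111111111111111111
step 1: p <- u                       00001000000000000000000000000000
step 2: q <- q                       11110111111111111111111111111111
step 3: q <- (min(-7, p) + p)        11111111111111111111111111111111

Answer: 4 steps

u: 0,1,2,3,4,5,6,7,8,9,10,11,12,13,14,15,16,17,18,19,20,21,22,23,24,25,26,27,28,29,30,31
q: -7,-7,-7,-7,-3,-7,-7,-7,-7,-7,-7,-7,-7,-7,-7,-7,-7,-7,-7,-7,-7,-7,-7,-7,-7,-7,-7,-7,-7,-7,-7,-7
p: 0,0,0,0,4,0,0,0,0,0,0,0,0,0,0,0,0,0,0,0,0,0,0,0,0,0,0,0,0,0,0,0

steps = 4; useful = 96; efficiency = 96/128 = 3/4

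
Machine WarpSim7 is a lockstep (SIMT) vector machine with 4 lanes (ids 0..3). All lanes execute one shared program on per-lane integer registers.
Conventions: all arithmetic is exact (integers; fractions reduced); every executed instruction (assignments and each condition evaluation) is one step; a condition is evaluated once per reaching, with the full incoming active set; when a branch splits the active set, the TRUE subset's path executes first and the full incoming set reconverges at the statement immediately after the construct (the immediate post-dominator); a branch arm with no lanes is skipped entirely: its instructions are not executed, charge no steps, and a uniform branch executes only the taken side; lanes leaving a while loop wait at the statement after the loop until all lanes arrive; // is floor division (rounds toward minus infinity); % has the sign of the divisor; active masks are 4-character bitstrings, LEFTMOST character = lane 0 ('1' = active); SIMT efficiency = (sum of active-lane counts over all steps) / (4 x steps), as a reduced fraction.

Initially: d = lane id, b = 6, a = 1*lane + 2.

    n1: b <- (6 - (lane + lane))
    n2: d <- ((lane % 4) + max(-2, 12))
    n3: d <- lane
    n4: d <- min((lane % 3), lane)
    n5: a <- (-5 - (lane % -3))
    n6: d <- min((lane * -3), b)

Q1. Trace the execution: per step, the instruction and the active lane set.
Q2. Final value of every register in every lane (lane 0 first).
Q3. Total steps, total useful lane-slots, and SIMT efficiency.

step 0: b <- (6 - (lane + lane))     1111
step 1: d <- ((lane % 4) + max(-2, 12)) 1111
step 2: d <- lane                    1111
step 3: d <- min((lane % 3), lane)   1111
step 4: a <- (-5 - (lane % -3))      1111
step 5: d <- min((lane * -3), b)     1111

Answer: 6 steps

d: 0,-3,-6,-9
b: 6,4,2,0
a: -5,-3,-4,-5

steps = 6; useful = 24; efficiency = 24/24 = 1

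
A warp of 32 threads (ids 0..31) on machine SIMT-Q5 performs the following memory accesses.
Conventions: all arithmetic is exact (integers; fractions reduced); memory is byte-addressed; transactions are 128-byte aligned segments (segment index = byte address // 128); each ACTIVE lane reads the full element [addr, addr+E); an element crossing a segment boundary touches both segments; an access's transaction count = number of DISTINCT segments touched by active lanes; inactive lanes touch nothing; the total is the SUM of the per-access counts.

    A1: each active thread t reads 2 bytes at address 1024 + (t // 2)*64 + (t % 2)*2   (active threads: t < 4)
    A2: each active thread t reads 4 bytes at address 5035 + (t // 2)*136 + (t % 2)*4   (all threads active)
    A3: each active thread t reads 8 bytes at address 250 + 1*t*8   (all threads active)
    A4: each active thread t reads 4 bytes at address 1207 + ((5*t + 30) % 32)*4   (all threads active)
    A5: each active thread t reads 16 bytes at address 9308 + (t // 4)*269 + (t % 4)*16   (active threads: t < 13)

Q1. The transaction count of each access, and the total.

A1: 1 transaction
A2: 17 transactions
A3: 3 transactions
A4: 2 transactions
A5: 7 transactions

Answer: 1,17,3,2,7; total 30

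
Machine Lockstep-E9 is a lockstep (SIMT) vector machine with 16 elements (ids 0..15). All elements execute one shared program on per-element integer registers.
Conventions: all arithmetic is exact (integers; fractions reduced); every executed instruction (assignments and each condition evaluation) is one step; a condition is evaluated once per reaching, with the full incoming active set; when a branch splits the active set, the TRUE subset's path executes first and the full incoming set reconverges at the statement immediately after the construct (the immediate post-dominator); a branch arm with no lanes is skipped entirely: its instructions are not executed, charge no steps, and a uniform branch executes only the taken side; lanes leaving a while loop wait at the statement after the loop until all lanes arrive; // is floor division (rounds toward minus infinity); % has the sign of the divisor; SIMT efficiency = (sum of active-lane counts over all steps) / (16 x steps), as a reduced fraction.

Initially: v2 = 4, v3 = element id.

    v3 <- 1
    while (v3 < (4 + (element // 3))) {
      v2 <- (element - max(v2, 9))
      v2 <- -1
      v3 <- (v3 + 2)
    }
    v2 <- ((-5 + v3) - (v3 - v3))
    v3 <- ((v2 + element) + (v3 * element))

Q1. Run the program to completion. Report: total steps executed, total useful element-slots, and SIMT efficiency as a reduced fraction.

Answer: 20 steps, 248 useful, 31/40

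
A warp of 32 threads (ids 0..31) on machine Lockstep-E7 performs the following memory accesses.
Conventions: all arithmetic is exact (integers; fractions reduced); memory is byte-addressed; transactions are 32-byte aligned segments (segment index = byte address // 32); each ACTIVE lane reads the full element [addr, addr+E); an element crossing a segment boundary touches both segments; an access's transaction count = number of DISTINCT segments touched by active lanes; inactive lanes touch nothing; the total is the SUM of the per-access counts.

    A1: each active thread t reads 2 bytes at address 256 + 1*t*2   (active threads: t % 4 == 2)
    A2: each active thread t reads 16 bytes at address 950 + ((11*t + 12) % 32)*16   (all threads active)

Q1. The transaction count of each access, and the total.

A1: 2 transactions
A2: 17 transactions

Answer: 2,17; total 19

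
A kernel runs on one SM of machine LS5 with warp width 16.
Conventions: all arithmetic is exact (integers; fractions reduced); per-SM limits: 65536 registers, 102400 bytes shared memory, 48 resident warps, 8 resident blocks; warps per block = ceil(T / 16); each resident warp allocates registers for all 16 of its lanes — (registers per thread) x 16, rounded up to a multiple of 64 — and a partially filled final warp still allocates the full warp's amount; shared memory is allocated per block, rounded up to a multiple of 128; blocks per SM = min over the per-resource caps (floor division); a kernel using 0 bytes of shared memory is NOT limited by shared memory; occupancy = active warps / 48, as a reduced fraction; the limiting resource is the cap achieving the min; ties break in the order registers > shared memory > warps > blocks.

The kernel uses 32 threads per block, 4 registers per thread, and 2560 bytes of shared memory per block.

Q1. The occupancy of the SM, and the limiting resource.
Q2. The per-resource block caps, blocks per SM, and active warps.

Answer: occupancy 1/3, limited by blocks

registers: 512 blocks
shared memory: 40 blocks
warps: 24 blocks
blocks: 8 blocks

Answer: 8 blocks, 16 active warps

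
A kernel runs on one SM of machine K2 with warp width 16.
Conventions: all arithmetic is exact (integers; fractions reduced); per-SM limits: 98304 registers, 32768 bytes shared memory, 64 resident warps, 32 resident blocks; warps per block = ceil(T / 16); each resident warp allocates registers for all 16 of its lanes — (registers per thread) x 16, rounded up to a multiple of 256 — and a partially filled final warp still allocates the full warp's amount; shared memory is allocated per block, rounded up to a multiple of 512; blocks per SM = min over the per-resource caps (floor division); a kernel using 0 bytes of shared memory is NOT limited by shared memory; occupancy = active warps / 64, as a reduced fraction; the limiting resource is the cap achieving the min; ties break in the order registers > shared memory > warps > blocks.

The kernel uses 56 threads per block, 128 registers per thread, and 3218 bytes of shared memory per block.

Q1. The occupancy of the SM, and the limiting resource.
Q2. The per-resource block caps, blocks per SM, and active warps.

Answer: occupancy 9/16, limited by shared memory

registers: 12 blocks
shared memory: 9 blocks
warps: 16 blocks
blocks: 32 blocks

Answer: 9 blocks, 36 active warps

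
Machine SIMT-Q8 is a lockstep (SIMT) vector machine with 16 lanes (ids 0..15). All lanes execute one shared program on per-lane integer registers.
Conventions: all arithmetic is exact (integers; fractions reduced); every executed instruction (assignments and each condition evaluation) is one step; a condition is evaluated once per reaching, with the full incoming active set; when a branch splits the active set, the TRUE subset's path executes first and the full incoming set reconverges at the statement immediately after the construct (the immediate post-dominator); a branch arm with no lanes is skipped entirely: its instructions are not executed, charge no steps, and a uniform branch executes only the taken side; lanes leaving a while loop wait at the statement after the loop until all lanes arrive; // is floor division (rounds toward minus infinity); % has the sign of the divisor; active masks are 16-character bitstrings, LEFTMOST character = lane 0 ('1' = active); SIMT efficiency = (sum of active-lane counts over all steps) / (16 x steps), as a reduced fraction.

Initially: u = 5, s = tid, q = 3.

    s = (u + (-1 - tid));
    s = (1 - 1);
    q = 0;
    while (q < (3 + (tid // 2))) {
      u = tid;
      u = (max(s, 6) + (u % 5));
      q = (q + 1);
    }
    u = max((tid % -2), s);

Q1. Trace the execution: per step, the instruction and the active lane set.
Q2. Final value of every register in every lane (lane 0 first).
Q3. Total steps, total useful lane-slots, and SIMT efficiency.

step 0: s <- (u + (-1 - tid))        1111111111111111
step 1: s <- (1 - 1)                 1111111111111111
step 2: q <- 0                       1111111111111111
step 3: eval (q < (3 + (tid // 2)))  1111111111111111
step 4: u <- tid                     1111111111111111
step 5: u <- (max(s, 6) + (u % 5))   1111111111111111
step 6: q <- (q + 1)                 1111111111111111
step 7: eval (q < (3 + (tid // 2)))  1111111111111111
step 8: u <- tid                     1111111111111111
step 9: u <- (max(s, 6) + (u % 5))   1111111111111111
step 10: q <- (q + 1)                 1111111111111111
step 11: eval (q < (3 + (tid // 2)))  1111111111111111
step 12: u <- tid                     1111111111111111
step 13: u <- (max(s, 6) + (u % 5))   1111111111111111
step 14: q <- (q + 1)                 1111111111111111
step 15: eval (q < (3 + (tid // 2)))  1111111111111111
step 16: u <- tid                     0011111111111111
step 17: u <- (max(s, 6) + (u % 5))   0011111111111111
step 18: q <- (q + 1)                 0011111111111111
step 19: eval (q < (3 + (tid // 2)))  0011111111111111
step 20: u <- tid                     0000111111111111
step 21: u <- (max(s, 6) + (u % 5))   0000111111111111
step 22: q <- (q + 1)                 0000111111111111
step 23: eval (q < (3 + (tid // 2)))  0000111111111111
step 24: u <- tid                     0000001111111111
step 25: u <- (max(s, 6) + (u % 5))   0000001111111111
step 26: q <- (q + 1)                 0000001111111111
step 27: eval (q < (3 + (tid // 2)))  0000001111111111
step 28: u <- tid                     0000000011111111
step 29: u <- (max(s, 6) + (u % 5))   0000000011111111
step 30: q <- (q + 1)                 0000000011111111
step 31: eval (q < (3 + (tid // 2)))  0000000011111111
step 32: u <- tid                     0000000000111111
step 33: u <- (max(s, 6) + (u % 5))   0000000000111111
step 34: q <- (q + 1)                 0000000000111111
step 35: eval (q < (3 + (tid // 2)))  0000000000111111
step 36: u <- tid                     0000000000001111
step 37: u <- (max(s, 6) + (u % 5))   0000000000001111
step 38: q <- (q + 1)                 0000000000001111
step 39: eval (q < (3 + (tid // 2)))  0000000000001111
step 40: u <- tid                     0000000000000011
step 41: u <- (max(s, 6) + (u % 5))   0000000000000011
step 42: q <- (q + 1)                 0000000000000011
step 43: eval (q < (3 + (tid // 2)))  0000000000000011
step 44: u <- max((tid % -2), s)      1111111111111111

Answer: 45 steps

u: 0,0,0,0,0,0,0,0,0,0,0,0,0,0,0,0
s: 0,0,0,0,0,0,0,0,0,0,0,0,0,0,0,0
q: 3,3,4,4,5,5,6,6,7,7,8,8,9,9,10,10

steps = 45; useful = 496; efficiency = 496/720 = 31/45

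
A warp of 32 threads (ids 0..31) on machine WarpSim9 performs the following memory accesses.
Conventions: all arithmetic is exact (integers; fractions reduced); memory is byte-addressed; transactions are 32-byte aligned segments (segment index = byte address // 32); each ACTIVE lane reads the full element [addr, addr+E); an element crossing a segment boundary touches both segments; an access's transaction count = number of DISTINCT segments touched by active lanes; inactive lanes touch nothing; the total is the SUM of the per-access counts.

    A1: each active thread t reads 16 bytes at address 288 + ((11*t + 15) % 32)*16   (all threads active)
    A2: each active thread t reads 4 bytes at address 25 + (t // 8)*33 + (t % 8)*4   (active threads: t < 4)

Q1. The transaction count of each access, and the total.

A1: 16 transactions
A2: 2 transactions

Answer: 16,2; total 18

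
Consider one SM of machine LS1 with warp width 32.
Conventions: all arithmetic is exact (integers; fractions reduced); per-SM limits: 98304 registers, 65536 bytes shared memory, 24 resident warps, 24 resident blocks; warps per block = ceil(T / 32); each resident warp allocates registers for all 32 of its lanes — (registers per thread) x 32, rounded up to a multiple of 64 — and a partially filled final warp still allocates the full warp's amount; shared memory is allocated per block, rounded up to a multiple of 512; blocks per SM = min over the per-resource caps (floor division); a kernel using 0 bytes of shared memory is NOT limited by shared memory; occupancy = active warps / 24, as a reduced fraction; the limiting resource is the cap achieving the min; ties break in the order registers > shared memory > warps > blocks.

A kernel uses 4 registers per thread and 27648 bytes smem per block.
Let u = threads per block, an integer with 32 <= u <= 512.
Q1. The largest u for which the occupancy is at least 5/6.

Answer: u = 384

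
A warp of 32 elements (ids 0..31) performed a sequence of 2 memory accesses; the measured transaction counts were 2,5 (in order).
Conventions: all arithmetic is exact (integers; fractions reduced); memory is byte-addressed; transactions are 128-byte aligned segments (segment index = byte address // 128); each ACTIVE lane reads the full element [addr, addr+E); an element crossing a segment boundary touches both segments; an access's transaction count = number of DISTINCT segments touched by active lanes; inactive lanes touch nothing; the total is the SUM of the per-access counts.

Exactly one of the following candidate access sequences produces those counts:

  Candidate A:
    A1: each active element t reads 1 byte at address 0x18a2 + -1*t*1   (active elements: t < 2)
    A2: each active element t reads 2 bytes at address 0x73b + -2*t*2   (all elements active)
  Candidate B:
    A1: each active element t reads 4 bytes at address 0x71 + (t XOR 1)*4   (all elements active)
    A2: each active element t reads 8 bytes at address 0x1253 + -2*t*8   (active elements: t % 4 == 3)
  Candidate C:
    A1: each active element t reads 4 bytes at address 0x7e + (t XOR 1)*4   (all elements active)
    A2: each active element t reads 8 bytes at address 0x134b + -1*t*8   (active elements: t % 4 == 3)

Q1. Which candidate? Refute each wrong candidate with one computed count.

A: A1 gives 1 transaction, not 2
C: A2 gives 3 transactions, not 5
B: all counts match (2,5)

Answer: B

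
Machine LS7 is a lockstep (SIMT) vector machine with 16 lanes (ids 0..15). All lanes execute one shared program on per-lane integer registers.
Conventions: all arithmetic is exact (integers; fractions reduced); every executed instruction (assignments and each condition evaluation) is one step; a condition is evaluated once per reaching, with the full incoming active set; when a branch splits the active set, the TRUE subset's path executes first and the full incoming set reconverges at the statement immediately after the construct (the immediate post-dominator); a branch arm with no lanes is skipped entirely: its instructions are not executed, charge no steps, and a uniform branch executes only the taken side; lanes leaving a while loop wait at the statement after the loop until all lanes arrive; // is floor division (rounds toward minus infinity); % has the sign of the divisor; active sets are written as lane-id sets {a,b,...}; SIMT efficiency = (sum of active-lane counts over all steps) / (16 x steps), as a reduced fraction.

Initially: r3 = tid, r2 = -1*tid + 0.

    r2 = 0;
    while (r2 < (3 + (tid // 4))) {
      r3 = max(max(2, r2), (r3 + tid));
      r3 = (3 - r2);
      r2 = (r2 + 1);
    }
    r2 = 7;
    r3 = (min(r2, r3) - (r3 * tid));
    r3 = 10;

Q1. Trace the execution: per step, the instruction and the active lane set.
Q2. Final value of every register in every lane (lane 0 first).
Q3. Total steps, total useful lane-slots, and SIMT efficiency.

step 0: r2 <- 0                      {0,1,2,3,4,5,6,7,8,9,10,11,12,13,14,15}
step 1: eval (r2 < (3 + (tid // 4))) {0,1,2,3,4,5,6,7,8,9,10,11,12,13,14,15}
step 2: r3 <- max(max(2, r2), (r3 + tid)) {0,1,2,3,4,5,6,7,8,9,10,11,12,13,14,15}
step 3: r3 <- (3 - r2)               {0,1,2,3,4,5,6,7,8,9,10,11,12,13,14,15}
step 4: r2 <- (r2 + 1)               {0,1,2,3,4,5,6,7,8,9,10,11,12,13,14,15}
step 5: eval (r2 < (3 + (tid // 4))) {0,1,2,3,4,5,6,7,8,9,10,11,12,13,14,15}
step 6: r3 <- max(max(2, r2), (r3 + tid)) {0,1,2,3,4,5,6,7,8,9,10,11,12,13,14,15}
step 7: r3 <- (3 - r2)               {0,1,2,3,4,5,6,7,8,9,10,11,12,13,14,15}
step 8: r2 <- (r2 + 1)               {0,1,2,3,4,5,6,7,8,9,10,11,12,13,14,15}
step 9: eval (r2 < (3 + (tid // 4))) {0,1,2,3,4,5,6,7,8,9,10,11,12,13,14,15}
step 10: r3 <- max(max(2, r2), (r3 + tid)) {0,1,2,3,4,5,6,7,8,9,10,11,12,13,14,15}
step 11: r3 <- (3 - r2)               {0,1,2,3,4,5,6,7,8,9,10,11,12,13,14,15}
step 12: r2 <- (r2 + 1)               {0,1,2,3,4,5,6,7,8,9,10,11,12,13,14,15}
step 13: eval (r2 < (3 + (tid // 4))) {0,1,2,3,4,5,6,7,8,9,10,11,12,13,14,15}
step 14: r3 <- max(max(2, r2), (r3 + tid)) {4,5,6,7,8,9,10,11,12,13,14,15}
step 15: r3 <- (3 - r2)               {4,5,6,7,8,9,10,11,12,13,14,15}
step 16: r2 <- (r2 + 1)               {4,5,6,7,8,9,10,11,12,13,14,15}
step 17: eval (r2 < (3 + (tid // 4))) {4,5,6,7,8,9,10,11,12,13,14,15}
step 18: r3 <- max(max(2, r2), (r3 + tid)) {8,9,10,11,12,13,14,15}
step 19: r3 <- (3 - r2)               {8,9,10,11,12,13,14,15}
step 20: r2 <- (r2 + 1)               {8,9,10,11,12,13,14,15}
step 21: eval (r2 < (3 + (tid // 4))) {8,9,10,11,12,13,14,15}
step 22: r3 <- max(max(2, r2), (r3 + tid)) {12,13,14,15}
step 23: r3 <- (3 - r2)               {12,13,14,15}
step 24: r2 <- (r2 + 1)               {12,13,14,15}
step 25: eval (r2 < (3 + (tid // 4))) {12,13,14,15}
step 26: r2 <- 7                      {0,1,2,3,4,5,6,7,8,9,10,11,12,13,14,15}
step 27: r3 <- (min(r2, r3) - (r3 * tid)) {0,1,2,3,4,5,6,7,8,9,10,11,12,13,14,15}
step 28: r3 <- 10                     {0,1,2,3,4,5,6,7,8,9,10,11,12,13,14,15}

Answer: 29 steps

r3: 10,10,10,10,10,10,10,10,10,10,10,10,10,10,10,10
r2: 7,7,7,7,7,7,7,7,7,7,7,7,7,7,7,7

steps = 29; useful = 368; efficiency = 368/464 = 23/29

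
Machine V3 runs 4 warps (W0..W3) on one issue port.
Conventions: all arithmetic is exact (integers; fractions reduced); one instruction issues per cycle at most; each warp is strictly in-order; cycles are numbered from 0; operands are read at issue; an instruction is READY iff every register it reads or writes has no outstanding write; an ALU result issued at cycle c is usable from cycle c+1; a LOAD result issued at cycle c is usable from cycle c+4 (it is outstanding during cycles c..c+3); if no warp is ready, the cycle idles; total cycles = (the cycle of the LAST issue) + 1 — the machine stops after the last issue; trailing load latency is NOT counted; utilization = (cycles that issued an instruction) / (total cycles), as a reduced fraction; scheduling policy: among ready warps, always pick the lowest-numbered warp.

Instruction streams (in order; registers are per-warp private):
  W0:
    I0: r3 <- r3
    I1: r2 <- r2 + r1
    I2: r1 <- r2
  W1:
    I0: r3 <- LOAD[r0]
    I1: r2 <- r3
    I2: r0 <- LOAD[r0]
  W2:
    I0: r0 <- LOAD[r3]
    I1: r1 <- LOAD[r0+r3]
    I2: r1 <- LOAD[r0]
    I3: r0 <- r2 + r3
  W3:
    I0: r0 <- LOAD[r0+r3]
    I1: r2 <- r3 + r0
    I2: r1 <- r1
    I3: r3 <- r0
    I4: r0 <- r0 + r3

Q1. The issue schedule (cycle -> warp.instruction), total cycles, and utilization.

cycle 0: W0.I0
cycle 1: W0.I1
cycle 2: W0.I2
cycle 3: W1.I0
cycle 4: W2.I0
cycle 5: W3.I0
cycle 6: idle
cycle 7: W1.I1
cycle 8: W1.I2
cycle 9: W2.I1
cycle 10: W3.I1
cycle 11: W3.I2
cycle 12: W3.I3
cycle 13: W2.I2
cycle 14: W2.I3
cycle 15: W3.I4

Answer: 16 cycles, utilization 15/16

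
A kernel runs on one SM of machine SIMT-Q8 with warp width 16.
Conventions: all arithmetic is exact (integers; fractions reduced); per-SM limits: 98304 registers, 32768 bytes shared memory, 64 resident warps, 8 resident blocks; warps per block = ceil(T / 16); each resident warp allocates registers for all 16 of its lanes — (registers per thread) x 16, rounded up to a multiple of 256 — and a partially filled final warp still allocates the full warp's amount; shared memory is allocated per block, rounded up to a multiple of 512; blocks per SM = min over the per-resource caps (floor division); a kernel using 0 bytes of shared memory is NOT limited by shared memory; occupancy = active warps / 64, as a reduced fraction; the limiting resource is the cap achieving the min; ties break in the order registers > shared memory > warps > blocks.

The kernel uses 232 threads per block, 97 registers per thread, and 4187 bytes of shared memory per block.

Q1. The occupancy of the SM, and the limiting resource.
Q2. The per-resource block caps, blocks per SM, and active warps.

Answer: occupancy 45/64, limited by registers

registers: 3 blocks
shared memory: 7 blocks
warps: 4 blocks
blocks: 8 blocks

Answer: 3 blocks, 45 active warps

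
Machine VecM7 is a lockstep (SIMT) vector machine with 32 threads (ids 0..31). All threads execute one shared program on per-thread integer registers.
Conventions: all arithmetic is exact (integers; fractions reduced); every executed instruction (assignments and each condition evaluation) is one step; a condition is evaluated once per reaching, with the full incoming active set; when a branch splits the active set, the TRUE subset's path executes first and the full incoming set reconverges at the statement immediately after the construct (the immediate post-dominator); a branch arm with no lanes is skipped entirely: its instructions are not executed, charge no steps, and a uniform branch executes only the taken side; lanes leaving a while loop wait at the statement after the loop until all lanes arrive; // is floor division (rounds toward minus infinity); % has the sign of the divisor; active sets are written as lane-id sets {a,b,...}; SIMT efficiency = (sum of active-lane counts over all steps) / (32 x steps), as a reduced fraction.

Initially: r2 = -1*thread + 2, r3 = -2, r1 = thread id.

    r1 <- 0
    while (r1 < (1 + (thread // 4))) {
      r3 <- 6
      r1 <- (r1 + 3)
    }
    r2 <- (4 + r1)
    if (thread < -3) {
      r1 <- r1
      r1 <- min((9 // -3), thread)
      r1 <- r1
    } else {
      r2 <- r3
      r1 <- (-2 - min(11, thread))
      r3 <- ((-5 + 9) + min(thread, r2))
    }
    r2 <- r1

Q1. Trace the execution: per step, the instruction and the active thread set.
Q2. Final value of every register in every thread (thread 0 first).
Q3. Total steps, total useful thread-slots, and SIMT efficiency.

step 0: r1 <- 0                      {0,1,2,3,4,5,6,7,8,9,10,11,12,13,14,15,16,17,18,19,20,21,22,23,24,25,26,27,28,29,30,31}
step 1: eval (r1 < (1 + (thread // 4))) {0,1,2,3,4,5,6,7,8,9,10,11,12,13,14,15,16,17,18,19,20,21,22,23,24,25,26,27,28,29,30,31}
step 2: r3 <- 6                      {0,1,2,3,4,5,6,7,8,9,10,11,12,13,14,15,16,17,18,19,20,21,22,23,24,25,26,27,28,29,30,31}
step 3: r1 <- (r1 + 3)               {0,1,2,3,4,5,6,7,8,9,10,11,12,13,14,15,16,17,18,19,20,21,22,23,24,25,26,27,28,29,30,31}
step 4: eval (r1 < (1 + (thread // 4))) {0,1,2,3,4,5,6,7,8,9,10,11,12,13,14,15,16,17,18,19,20,21,22,23,24,25,26,27,28,29,30,31}
step 5: r3 <- 6                      {12,13,14,15,16,17,18,19,20,21,22,23,24,25,26,27,28,29,30,31}
step 6: r1 <- (r1 + 3)               {12,13,14,15,16,17,18,19,20,21,22,23,24,25,26,27,28,29,30,31}
step 7: eval (r1 < (1 + (thread // 4))) {12,13,14,15,16,17,18,19,20,21,22,23,24,25,26,27,28,29,30,31}
step 8: r3 <- 6                      {24,25,26,27,28,29,30,31}
step 9: r1 <- (r1 + 3)               {24,25,26,27,28,29,30,31}
step 10: eval (r1 < (1 + (thread // 4))) {24,25,26,27,28,29,30,31}
step 11: r2 <- (4 + r1)               {0,1,2,3,4,5,6,7,8,9,10,11,12,13,14,15,16,17,18,19,20,21,22,23,24,25,26,27,28,29,30,31}
step 12: eval (thread < -3)           {0,1,2,3,4,5,6,7,8,9,10,11,12,13,14,15,16,17,18,19,20,21,22,23,24,25,26,27,28,29,30,31}
step 13: r2 <- r3                     {0,1,2,3,4,5,6,7,8,9,10,11,12,13,14,15,16,17,18,19,20,21,22,23,24,25,26,27,28,29,30,31}
step 14: r1 <- (-2 - min(11, thread)) {0,1,2,3,4,5,6,7,8,9,10,11,12,13,14,15,16,17,18,19,20,21,22,23,24,25,26,27,28,29,30,31}
step 15: r3 <- ((-5 + 9) + min(thread, r2)) {0,1,2,3,4,5,6,7,8,9,10,11,12,13,14,15,16,17,18,19,20,21,22,23,24,25,26,27,28,29,30,31}
step 16: r2 <- r1                     {0,1,2,3,4,5,6,7,8,9,10,11,12,13,14,15,16,17,18,19,20,21,22,23,24,25,26,27,28,29,30,31}

Answer: 17 steps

r2: -2,-3,-4,-5,-6,-7,-8,-9,-10,-11,-12,-13,-13,-13,-13,-13,-13,-13,-13,-13,-13,-13,-13,-13,-13,-13,-13,-13,-13,-13,-13,-13
r3: 4,5,6,7,8,9,10,10,10,10,10,10,10,10,10,10,10,10,10,10,10,10,10,10,10,10,10,10,10,10,10,10
r1: -2,-3,-4,-5,-6,-7,-8,-9,-10,-11,-12,-13,-13,-13,-13,-13,-13,-13,-13,-13,-13,-13,-13,-13,-13,-13,-13,-13,-13,-13,-13,-13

steps = 17; useful = 436; efficiency = 436/544 = 109/136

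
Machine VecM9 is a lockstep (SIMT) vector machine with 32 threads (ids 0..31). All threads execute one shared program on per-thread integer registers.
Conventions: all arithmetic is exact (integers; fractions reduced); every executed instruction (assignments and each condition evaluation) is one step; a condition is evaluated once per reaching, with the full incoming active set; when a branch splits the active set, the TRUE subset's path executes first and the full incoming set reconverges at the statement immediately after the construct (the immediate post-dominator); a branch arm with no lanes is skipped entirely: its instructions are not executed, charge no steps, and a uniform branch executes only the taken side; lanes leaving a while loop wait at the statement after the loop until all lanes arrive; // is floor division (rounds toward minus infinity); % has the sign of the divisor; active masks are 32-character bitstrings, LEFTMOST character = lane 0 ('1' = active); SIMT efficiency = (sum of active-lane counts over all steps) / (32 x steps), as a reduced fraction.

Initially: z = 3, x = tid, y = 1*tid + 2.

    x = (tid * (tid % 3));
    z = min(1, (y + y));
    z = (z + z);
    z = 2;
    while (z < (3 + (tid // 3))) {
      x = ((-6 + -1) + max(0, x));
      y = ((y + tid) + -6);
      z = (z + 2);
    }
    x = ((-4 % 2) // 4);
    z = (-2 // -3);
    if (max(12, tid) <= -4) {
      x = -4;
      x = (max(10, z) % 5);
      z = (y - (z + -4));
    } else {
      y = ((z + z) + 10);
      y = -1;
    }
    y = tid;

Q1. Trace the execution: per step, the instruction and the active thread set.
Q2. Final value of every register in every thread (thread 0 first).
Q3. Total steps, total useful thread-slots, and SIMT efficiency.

step 0: x <- (tid * (tid % 3))       11111111111111111111111111111111
step 1: z <- min(1, (y + y))         11111111111111111111111111111111
step 2: z <- (z + z)                 11111111111111111111111111111111
step 3: z <- 2                       11111111111111111111111111111111
step 4: eval (z < (3 + (tid // 3)))  11111111111111111111111111111111
step 5: x <- ((-6 + -1) + max(0, x)) 11111111111111111111111111111111
step 6: y <- ((y + tid) + -6)        11111111111111111111111111111111
step 7: z <- (z + 2)                 11111111111111111111111111111111
step 8: eval (z < (3 + (tid // 3)))  11111111111111111111111111111111
step 9: x <- ((-6 + -1) + max(0, x)) 00000011111111111111111111111111
step 10: y <- ((y + tid) + -6)        00000011111111111111111111111111
step 11: z <- (z + 2)                 00000011111111111111111111111111
step 12: eval (z < (3 + (tid // 3)))  00000011111111111111111111111111
step 13: x <- ((-6 + -1) + max(0, x)) 00000000000011111111111111111111
step 14: y <- ((y + tid) + -6)        00000000000011111111111111111111
step 15: z <- (z + 2)                 00000000000011111111111111111111
step 16: eval (z < (3 + (tid // 3)))  00000000000011111111111111111111
step 17: x <- ((-6 + -1) + max(0, x)) 00000000000000000011111111111111
step 18: y <- ((y + tid) + -6)        00000000000000000011111111111111
step 19: z <- (z + 2)                 00000000000000000011111111111111
step 20: eval (z < (3 + (tid // 3)))  00000000000000000011111111111111
step 21: x <- ((-6 + -1) + max(0, x)) 00000000000000000000000011111111
step 22: y <- ((y + tid) + -6)        00000000000000000000000011111111
step 23: z <- (z + 2)                 00000000000000000000000011111111
step 24: eval (z < (3 + (tid // 3)))  00000000000000000000000011111111
step 25: x <- ((-6 + -1) + max(0, x)) 00000000000000000000000000000011
step 26: y <- ((y + tid) + -6)        00000000000000000000000000000011
step 27: z <- (z + 2)                 00000000000000000000000000000011
step 28: eval (z < (3 + (tid // 3)))  00000000000000000000000000000011
step 29: x <- ((-4 % 2) // 4)         11111111111111111111111111111111
step 30: z <- (-2 // -3)              11111111111111111111111111111111
step 31: eval (max(12, tid) <= -4)    11111111111111111111111111111111
step 32: y <- ((z + z) + 10)          11111111111111111111111111111111
step 33: y <- -1                      11111111111111111111111111111111
step 34: y <- tid                     11111111111111111111111111111111

Answer: 35 steps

z: 0,0,0,0,0,0,0,0,0,0,0,0,0,0,0,0,0,0,0,0,0,0,0,0,0,0,0,0,0,0,0,0
x: 0,0,0,0,0,0,0,0,0,0,0,0,0,0,0,0,0,0,0,0,0,0,0,0,0,0,0,0,0,0,0,0
y: 0,1,2,3,4,5,6,7,8,9,10,11,12,13,14,15,16,17,18,19,20,21,22,23,24,25,26,27,28,29,30,31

steps = 35; useful = 760; efficiency = 760/1120 = 19/28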